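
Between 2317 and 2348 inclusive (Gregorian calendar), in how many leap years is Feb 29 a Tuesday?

Leap years in 2317–2348: 8 of them.
Feb 29 weekday advances by 5 (mod 7) from one leap year to the next four years later (or differs when a century non-leap intervenes).
Leap-day weekdays: 2320:Sun 2324:Fri 2328:Wed 2332:Mon 2336:Sat 2340:Thu 2344:Tue✓ 2348:Sun
Tuesday: 2344 → 1.

1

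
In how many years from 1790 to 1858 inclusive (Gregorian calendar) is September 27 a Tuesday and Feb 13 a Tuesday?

0

Check each year's weekday for September 27 and Feb 13:
  1790: Mon/Sat  1791: Tue/Sun  1792: Thu/Mon  1793: Fri/Wed  1794: Sat/Thu  1795: Sun/Fri  1796: Tue/Sat  1797: Wed/Mon  1798: Thu/Tue  1799: Fri/Wed  1800: Sat/Thu  1801: Sun/Fri  1802: Mon/Sat  1803: Tue/Sun  …(41 more)…  1845: Sat/Thu  1846: Sun/Fri  1847: Mon/Sat  1848: Wed/Sun  1849: Thu/Tue  1850: Fri/Wed  1851: Sat/Thu  1852: Mon/Fri  1853: Tue/Sun  1854: Wed/Mon  1855: Thu/Tue  1856: Sat/Wed  1857: Sun/Fri  1858: Mon/Sat
Both conditions hold in: no year — 0.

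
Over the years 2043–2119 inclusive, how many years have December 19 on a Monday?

Track December 19's weekday year by year (advancing +1, or +2 across a Feb 29):
  2043: Sat  2044: Mon (+2) ✓  2045: Tue (+1)  2046: Wed (+1)  2047: Thu (+1)
  2048: Sat (+2)  2049: Sun (+1)  2050: Mon (+1) ✓  2051: Tue (+1)  2052: Thu (+2)
  2053: Fri (+1)  2054: Sat (+1)  2055: Sun (+1)  2056: Tue (+2)  … (49 more years) …
  2106: Sun (+1)  2107: Mon (+1) ✓  2108: Wed (+2)  2109: Thu (+1)  2110: Fri (+1)
  2111: Sat (+1)  2112: Mon (+2) ✓  2113: Tue (+1)  2114: Wed (+1)  2115: Thu (+1)
  2116: Sat (+2)  2117: Sun (+1)  2118: Mon (+1) ✓  2119: Tue (+1)
Monday years: 2044, 2050, 2061, 2067, 2072, 2078, 2089, 2095, 2101, 2107, 2112, 2118 — 12 in total.

12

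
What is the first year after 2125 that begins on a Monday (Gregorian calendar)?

2131

Jan 1 advances by 2 weekdays after a leap year and by 1 after a common year.
2125: Jan 1 is Monday.
2126: Tuesday
2127: Wednesday
2128: Thursday (leap)
2129: Saturday
2130: Sunday
2131: Monday
2131 begins on a Monday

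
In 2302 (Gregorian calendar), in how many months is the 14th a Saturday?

Check the 14th of each month of 2302: Jan 14: Tue, Feb 14: Fri, Mar 14: Fri, Apr 14: Mon, May 14: Wed, Jun 14: Sat, Jul 14: Mon, Aug 14: Thu, Sep 14: Sun, Oct 14: Tue, Nov 14: Fri, Dec 14: Sun.
Saturday occurs in June — 1 month.

1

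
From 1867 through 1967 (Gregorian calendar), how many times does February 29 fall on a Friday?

Leap years in 1867–1967: 24 of them.
Feb 29 weekday advances by 5 (mod 7) from one leap year to the next four years later (or differs when a century non-leap intervenes).
Leap-day weekdays: 1868:Sat 1872:Thu 1876:Tue 1880:Sun 1884:Fri✓ 1888:Wed 1892:Mon 1896:Sat 1904:Mon 1908:Sat 1912:Thu 1916:Tue 1920:Sun 1924:Fri✓ 1928:Wed 1932:Mon 1936:Sat 1940:Thu 1944:Tue 1948:Sun 1952:Fri✓ 1956:Wed 1960:Mon 1964:Sat
Friday: 1884, 1924, 1952 → 3.

3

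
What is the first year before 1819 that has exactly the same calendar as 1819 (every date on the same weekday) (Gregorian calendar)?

1813

Two years share a calendar iff Jan 1 falls on the same weekday and both are leap or both are common. 1819: Jan 1 is Friday, common year.
1818: Jan 1 Thursday, common
1817: Jan 1 Wednesday, common
1816: Jan 1 Monday, leap
1815: Jan 1 Sunday, common
1814: Jan 1 Saturday, common
1813: Jan 1 Friday, common
1813 matches on both conditions.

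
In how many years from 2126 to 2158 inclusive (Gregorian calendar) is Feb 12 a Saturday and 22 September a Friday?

1

Check each year's weekday for Feb 12 and 22 September:
  2126: Tue/Sun  2127: Wed/Mon  2128: Thu/Wed  2129: Sat/Thu  2130: Sun/Fri  2131: Mon/Sat  2132: Tue/Mon  2133: Thu/Tue  2134: Fri/Wed  2135: Sat/Thu  2136: Sun/Sat  2137: Tue/Sun  2138: Wed/Mon  2139: Thu/Tue  …(5 more)…  2145: Fri/Wed  2146: Sat/Thu  2147: Sun/Fri  2148: Mon/Sun  2149: Wed/Mon  2150: Thu/Tue  2151: Fri/Wed  2152: Sat/Fri ✓  2153: Mon/Sat  2154: Tue/Sun  2155: Wed/Mon  2156: Thu/Wed  2157: Sat/Thu  2158: Sun/Fri
Both conditions hold in: 2152 — 1.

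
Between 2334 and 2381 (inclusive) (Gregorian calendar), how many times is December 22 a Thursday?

6

Track December 22's weekday year by year (advancing +1, or +2 across a Feb 29):
  2334: Sat  2335: Sun (+1)  2336: Tue (+2)  2337: Wed (+1)  2338: Thu (+1) ✓
  2339: Fri (+1)  2340: Sun (+2)  2341: Mon (+1)  2342: Tue (+1)  2343: Wed (+1)
  2344: Fri (+2)  2345: Sat (+1)  2346: Sun (+1)  2347: Mon (+1)  … (20 more years) …
  2368: Sun (+2)  2369: Mon (+1)  2370: Tue (+1)  2371: Wed (+1)  2372: Fri (+2)
  2373: Sat (+1)  2374: Sun (+1)  2375: Mon (+1)  2376: Wed (+2)  2377: Thu (+1) ✓
  2378: Fri (+1)  2379: Sat (+1)  2380: Mon (+2)  2381: Tue (+1)
Thursday years: 2338, 2349, 2355, 2360, 2366, 2377 — 6 in total.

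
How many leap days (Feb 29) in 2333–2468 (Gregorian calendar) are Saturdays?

Leap years in 2333–2468: 34 of them.
Feb 29 weekday advances by 5 (mod 7) from one leap year to the next four years later (or differs when a century non-leap intervenes).
Leap-day weekdays: 2336:Sat✓ 2340:Thu 2344:Tue 2348:Sun 2352:Fri 2356:Wed 2360:Mon 2364:Sat✓ 2368:Thu 2372:Tue 2376:Sun 2380:Fri 2384:Wed …(8 more)… 2420:Sat✓ 2424:Thu 2428:Tue 2432:Sun 2436:Fri 2440:Wed 2444:Mon 2448:Sat✓ 2452:Thu 2456:Tue 2460:Sun 2464:Fri 2468:Wed
Saturday: 2336, 2364, 2392, 2420, 2448 → 5.

5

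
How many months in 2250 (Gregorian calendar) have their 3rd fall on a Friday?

1

Check the 3rd of each month of 2250: Jan 3: Thu, Feb 3: Sun, Mar 3: Sun, Apr 3: Wed, May 3: Fri, Jun 3: Mon, Jul 3: Wed, Aug 3: Sat, Sep 3: Tue, Oct 3: Thu, Nov 3: Sun, Dec 3: Tue.
Friday occurs in May — 1 month.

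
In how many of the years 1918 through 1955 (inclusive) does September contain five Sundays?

10

September has 30 days; it has five Sundays when Sunday falls among the first (month-length − 28) days — i.e. when September 1 is one of Sunday/Saturday.
September 1 by year: 1918:Sun✓ 1919:Mon 1920:Wed 1921:Thu 1922:Fri 1923:Sat✓ 1924:Mon 1925:Tue 1926:Wed 1927:Thu 1928:Sat✓ 1929:Sun✓ 1930:Mon 1931:Tue 1932:Thu …(8 more)… 1941:Mon 1942:Tue 1943:Wed 1944:Fri 1945:Sat✓ 1946:Sun✓ 1947:Mon 1948:Wed 1949:Thu 1950:Fri 1951:Sat✓ 1952:Mon 1953:Tue 1954:Wed 1955:Thu
Years with five Sundays: 1918, 1923, 1928, 1929, 1934, 1935, 1940, 1945, 1946, 1951 → 10.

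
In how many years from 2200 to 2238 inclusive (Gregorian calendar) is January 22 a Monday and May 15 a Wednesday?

Check each year's weekday for January 22 and May 15:
  2200: Wed/Thu  2201: Thu/Fri  2202: Fri/Sat  2203: Sat/Sun  2204: Sun/Tue  2205: Tue/Wed  2206: Wed/Thu  2207: Thu/Fri  2208: Fri/Sun  2209: Sun/Mon  2210: Mon/Tue  2211: Tue/Wed  2212: Wed/Fri  2213: Fri/Sat  …(11 more)…  2225: Sat/Sun  2226: Sun/Mon  2227: Mon/Tue  2228: Tue/Thu  2229: Thu/Fri  2230: Fri/Sat  2231: Sat/Sun  2232: Sun/Tue  2233: Tue/Wed  2234: Wed/Thu  2235: Thu/Fri  2236: Fri/Sun  2237: Sun/Mon  2238: Mon/Tue
Both conditions hold in: 2216 — 1.

1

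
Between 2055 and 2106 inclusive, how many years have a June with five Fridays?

15

June has 30 days; it has five Fridays when Friday falls among the first (month-length − 28) days — i.e. when June 1 is one of Friday/Thursday.
June 1 by year: 2055:Tue 2056:Thu✓ 2057:Fri✓ 2058:Sat 2059:Sun 2060:Tue 2061:Wed 2062:Thu✓ 2063:Fri✓ 2064:Sun 2065:Mon 2066:Tue 2067:Wed 2068:Fri✓ 2069:Sat …(22 more)… 2092:Sun 2093:Mon 2094:Tue 2095:Wed 2096:Fri✓ 2097:Sat 2098:Sun 2099:Mon 2100:Tue 2101:Wed 2102:Thu✓ 2103:Fri✓ 2104:Sun 2105:Mon 2106:Tue
Years with five Fridays: 2056, 2057, 2062, 2063, 2068, 2073, 2074, 2079, 2084, 2085, 2090, 2091, 2096, 2102, 2103 → 15.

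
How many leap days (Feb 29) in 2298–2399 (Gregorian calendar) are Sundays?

3

Leap years in 2298–2399: 24 of them.
Feb 29 weekday advances by 5 (mod 7) from one leap year to the next four years later (or differs when a century non-leap intervenes).
Leap-day weekdays: 2304:Mon 2308:Sat 2312:Thu 2316:Tue 2320:Sun✓ 2324:Fri 2328:Wed 2332:Mon 2336:Sat 2340:Thu 2344:Tue 2348:Sun✓ 2352:Fri 2356:Wed 2360:Mon 2364:Sat 2368:Thu 2372:Tue 2376:Sun✓ 2380:Fri 2384:Wed 2388:Mon 2392:Sat 2396:Thu
Sunday: 2320, 2348, 2376 → 3.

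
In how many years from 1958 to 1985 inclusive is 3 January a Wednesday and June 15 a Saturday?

1

Check each year's weekday for 3 January and June 15:
  1958: Fri/Sun  1959: Sat/Mon  1960: Sun/Wed  1961: Tue/Thu  1962: Wed/Fri  1963: Thu/Sat  1964: Fri/Mon  1965: Sun/Tue  1966: Mon/Wed  1967: Tue/Thu  1968: Wed/Sat ✓  1969: Fri/Sun  1970: Sat/Mon  1971: Sun/Tue  1972: Mon/Thu  1973: Wed/Fri  1974: Thu/Sat  1975: Fri/Sun  1976: Sat/Tue  1977: Mon/Wed  1978: Tue/Thu  1979: Wed/Fri  1980: Thu/Sun  1981: Sat/Mon  1982: Sun/Tue  1983: Mon/Wed  1984: Tue/Fri  1985: Thu/Sat
Both conditions hold in: 1968 — 1.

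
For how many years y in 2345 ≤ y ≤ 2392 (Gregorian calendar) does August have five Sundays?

20

August has 31 days; it has five Sundays when Sunday falls among the first (month-length − 28) days — i.e. when August 1 is one of Sunday/Saturday/Friday.
August 1 by year: 2345:Wed 2346:Thu 2347:Fri✓ 2348:Sun✓ 2349:Mon 2350:Tue 2351:Wed 2352:Fri✓ 2353:Sat✓ 2354:Sun✓ 2355:Mon 2356:Wed 2357:Thu 2358:Fri✓ 2359:Sat✓ …(18 more)… 2378:Tue 2379:Wed 2380:Fri✓ 2381:Sat✓ 2382:Sun✓ 2383:Mon 2384:Wed 2385:Thu 2386:Fri✓ 2387:Sat✓ 2388:Mon 2389:Tue 2390:Wed 2391:Thu 2392:Sat✓
Years with five Sundays: 2347, 2348, 2352, 2353, 2354, 2358, 2359, 2364, 2365, 2369, 2370, 2371, 2375, 2376, 2380, 2381, 2382, 2386, 2387, 2392 → 20.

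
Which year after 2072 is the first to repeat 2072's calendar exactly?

Two years share a calendar iff Jan 1 falls on the same weekday and both are leap or both are common. 2072: Jan 1 is Friday, leap year.
2073: Jan 1 Sunday, common
2074: Jan 1 Monday, common
2075: Jan 1 Tuesday, common
2076: Jan 1 Wednesday, leap
2077: Jan 1 Friday, common
2078: Jan 1 Saturday, common
2079: Jan 1 Sunday, common
2080: Jan 1 Monday, leap
2081: Jan 1 Wednesday, common
2082: Jan 1 Thursday, common
2083: Jan 1 Friday, common
2084: Jan 1 Saturday, leap
2085: Jan 1 Monday, common
2086: Jan 1 Tuesday, common
2087: Jan 1 Wednesday, common
2088: Jan 1 Thursday, leap
2089: Jan 1 Saturday, common
2090: Jan 1 Sunday, common
2091: Jan 1 Monday, common
2092: Jan 1 Tuesday, leap
2093: Jan 1 Thursday, common
2094: Jan 1 Friday, common
2095: Jan 1 Saturday, common
2096: Jan 1 Sunday, leap
2097: Jan 1 Tuesday, common
2098: Jan 1 Wednesday, common
2099: Jan 1 Thursday, common
2100: Jan 1 Friday, common
2101: Jan 1 Saturday, common
2102: Jan 1 Sunday, common
2103: Jan 1 Monday, common
2104: Jan 1 Tuesday, leap
2105: Jan 1 Thursday, common
2106: Jan 1 Friday, common
2107: Jan 1 Saturday, common
2108: Jan 1 Sunday, leap
2109: Jan 1 Tuesday, common
2110: Jan 1 Wednesday, common
2111: Jan 1 Thursday, common
2112: Jan 1 Friday, leap
2112 matches on both conditions.

2112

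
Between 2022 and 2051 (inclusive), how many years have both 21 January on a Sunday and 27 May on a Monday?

Check each year's weekday for 21 January and 27 May:
  2022: Fri/Fri  2023: Sat/Sat  2024: Sun/Mon ✓  2025: Tue/Tue  2026: Wed/Wed  2027: Thu/Thu  2028: Fri/Sat  2029: Sun/Sun  2030: Mon/Mon  2031: Tue/Tue  2032: Wed/Thu  2033: Fri/Fri  2034: Sat/Sat  2035: Sun/Sun  2036: Mon/Tue  2037: Wed/Wed  2038: Thu/Thu  2039: Fri/Fri  2040: Sat/Sun  2041: Mon/Mon  2042: Tue/Tue  2043: Wed/Wed  2044: Thu/Fri  2045: Sat/Sat  2046: Sun/Sun  2047: Mon/Mon  2048: Tue/Wed  2049: Thu/Thu  2050: Fri/Fri  2051: Sat/Sat
Both conditions hold in: 2024 — 1.

1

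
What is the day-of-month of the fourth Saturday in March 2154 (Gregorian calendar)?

March 1, 2154 is a Friday, so the first Saturday is the 2nd.
The fourth Saturday is 2 + 21 = 23.

23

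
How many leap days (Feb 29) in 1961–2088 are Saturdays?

5

Leap years in 1961–2088: 32 of them.
Feb 29 weekday advances by 5 (mod 7) from one leap year to the next four years later (or differs when a century non-leap intervenes).
Leap-day weekdays: 1964:Sat✓ 1968:Thu 1972:Tue 1976:Sun 1980:Fri 1984:Wed 1988:Mon 1992:Sat✓ 1996:Thu 2000:Tue 2004:Sun 2008:Fri 2012:Wed …(6 more)… 2040:Wed 2044:Mon 2048:Sat✓ 2052:Thu 2056:Tue 2060:Sun 2064:Fri 2068:Wed 2072:Mon 2076:Sat✓ 2080:Thu 2084:Tue 2088:Sun
Saturday: 1964, 1992, 2020, 2048, 2076 → 5.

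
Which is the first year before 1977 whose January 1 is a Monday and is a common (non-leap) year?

1973

Jan 1 advances by 2 weekdays after a leap year and by 1 after a common year.
1977: Jan 1 is Saturday.
1976: Thursday (leap)
1975: Wednesday
1974: Tuesday
1973: Monday
1973 begins on a Monday and is a common year.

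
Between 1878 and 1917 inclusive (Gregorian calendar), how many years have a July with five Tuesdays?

17

July has 31 days; it has five Tuesdays when Tuesday falls among the first (month-length − 28) days — i.e. when July 1 is one of Tuesday/Monday/Sunday.
July 1 by year: 1878:Mon✓ 1879:Tue✓ 1880:Thu 1881:Fri 1882:Sat 1883:Sun✓ 1884:Tue✓ 1885:Wed 1886:Thu 1887:Fri 1888:Sun✓ 1889:Mon✓ 1890:Tue✓ 1891:Wed 1892:Fri …(10 more)… 1903:Wed 1904:Fri 1905:Sat 1906:Sun✓ 1907:Mon✓ 1908:Wed 1909:Thu 1910:Fri 1911:Sat 1912:Mon✓ 1913:Tue✓ 1914:Wed 1915:Thu 1916:Sat 1917:Sun✓
Years with five Tuesdays: 1878, 1879, 1883, 1884, 1888, 1889, 1890, 1894, 1895, 1900, 1901, 1902, 1906, 1907, 1912, 1913, 1917 → 17.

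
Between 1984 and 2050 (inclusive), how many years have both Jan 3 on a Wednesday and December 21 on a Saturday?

Check each year's weekday for Jan 3 and December 21:
  1984: Tue/Fri  1985: Thu/Sat  1986: Fri/Sun  1987: Sat/Mon  1988: Sun/Wed  1989: Tue/Thu  1990: Wed/Fri  1991: Thu/Sat  1992: Fri/Mon  1993: Sun/Tue  1994: Mon/Wed  1995: Tue/Thu  1996: Wed/Sat ✓  1997: Fri/Sun  …(39 more)…  2037: Sat/Mon  2038: Sun/Tue  2039: Mon/Wed  2040: Tue/Fri  2041: Thu/Sat  2042: Fri/Sun  2043: Sat/Mon  2044: Sun/Wed  2045: Tue/Thu  2046: Wed/Fri  2047: Thu/Sat  2048: Fri/Mon  2049: Sun/Tue  2050: Mon/Wed
Both conditions hold in: 1996, 2024 — 2.

2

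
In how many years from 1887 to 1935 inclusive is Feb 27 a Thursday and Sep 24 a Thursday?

2

Check each year's weekday for Feb 27 and Sep 24:
  1887: Sun/Sat  1888: Mon/Mon  1889: Wed/Tue  1890: Thu/Wed  1891: Fri/Thu  1892: Sat/Sat  1893: Mon/Sun  1894: Tue/Mon  1895: Wed/Tue  1896: Thu/Thu ✓  1897: Sat/Fri  1898: Sun/Sat  1899: Mon/Sun  1900: Tue/Mon  …(21 more)…  1922: Mon/Sun  1923: Tue/Mon  1924: Wed/Wed  1925: Fri/Thu  1926: Sat/Fri  1927: Sun/Sat  1928: Mon/Mon  1929: Wed/Tue  1930: Thu/Wed  1931: Fri/Thu  1932: Sat/Sat  1933: Mon/Sun  1934: Tue/Mon  1935: Wed/Tue
Both conditions hold in: 1896, 1908 — 2.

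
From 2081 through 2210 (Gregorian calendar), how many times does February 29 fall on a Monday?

5

Leap years in 2081–2210: 30 of them.
Feb 29 weekday advances by 5 (mod 7) from one leap year to the next four years later (or differs when a century non-leap intervenes).
Leap-day weekdays: 2084:Tue 2088:Sun 2092:Fri 2096:Wed 2104:Fri 2108:Wed 2112:Mon✓ 2116:Sat 2120:Thu 2124:Tue 2128:Sun 2132:Fri 2136:Wed …(4 more)… 2156:Sun 2160:Fri 2164:Wed 2168:Mon✓ 2172:Sat 2176:Thu 2180:Tue 2184:Sun 2188:Fri 2192:Wed 2196:Mon✓ 2204:Wed 2208:Mon✓
Monday: 2112, 2140, 2168, 2196, 2208 → 5.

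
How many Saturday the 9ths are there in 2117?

2

Check the 9th of each month of 2117: Jan 9: Sat, Feb 9: Tue, Mar 9: Tue, Apr 9: Fri, May 9: Sun, Jun 9: Wed, Jul 9: Fri, Aug 9: Mon, Sep 9: Thu, Oct 9: Sat, Nov 9: Tue, Dec 9: Thu.
Saturday occurs in January, October — 2 months.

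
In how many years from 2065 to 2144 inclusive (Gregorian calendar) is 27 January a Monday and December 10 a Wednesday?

8

Check each year's weekday for 27 January and December 10:
  2065: Tue/Thu  2066: Wed/Fri  2067: Thu/Sat  2068: Fri/Mon  2069: Sun/Tue  2070: Mon/Wed ✓  2071: Tue/Thu  2072: Wed/Sat  2073: Fri/Sun  2074: Sat/Mon  2075: Sun/Tue  2076: Mon/Thu  2077: Wed/Fri  2078: Thu/Sat  …(52 more)…  2131: Sat/Mon  2132: Sun/Wed  2133: Tue/Thu  2134: Wed/Fri  2135: Thu/Sat  2136: Fri/Mon  2137: Sun/Tue  2138: Mon/Wed ✓  2139: Tue/Thu  2140: Wed/Sat  2141: Fri/Sun  2142: Sat/Mon  2143: Sun/Tue  2144: Mon/Thu
Both conditions hold in: 2070, 2081, 2087, 2098, 2110, 2121, 2127, 2138 — 8.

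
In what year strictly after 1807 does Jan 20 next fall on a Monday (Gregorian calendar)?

1812

From one year to the next, a fixed date's weekday advances by 1, or by 2 when a Feb 29 lies between the two dates.
1807: January 20 is Tuesday.
1808: Wednesday (+1)
1809: Friday (+2)
1810: Saturday (+1)
1811: Sunday (+1)
1812: Monday (+1)
Jan 20 falls on a Monday in 1812.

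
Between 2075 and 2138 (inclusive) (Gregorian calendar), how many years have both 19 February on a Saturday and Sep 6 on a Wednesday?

Check each year's weekday for 19 February and Sep 6:
  2075: Tue/Fri  2076: Wed/Sun  2077: Fri/Mon  2078: Sat/Tue  2079: Sun/Wed  2080: Mon/Fri  2081: Wed/Sat  2082: Thu/Sun  2083: Fri/Mon  2084: Sat/Wed ✓  2085: Mon/Thu  2086: Tue/Fri  2087: Wed/Sat  2088: Thu/Mon  …(36 more)…  2125: Mon/Thu  2126: Tue/Fri  2127: Wed/Sat  2128: Thu/Mon  2129: Sat/Tue  2130: Sun/Wed  2131: Mon/Thu  2132: Tue/Sat  2133: Thu/Sun  2134: Fri/Mon  2135: Sat/Tue  2136: Sun/Thu  2137: Tue/Fri  2138: Wed/Sat
Both conditions hold in: 2084, 2124 — 2.

2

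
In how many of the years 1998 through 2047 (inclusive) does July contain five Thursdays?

July has 31 days; it has five Thursdays when Thursday falls among the first (month-length − 28) days — i.e. when July 1 is one of Thursday/Wednesday/Tuesday.
July 1 by year: 1998:Wed✓ 1999:Thu✓ 2000:Sat 2001:Sun 2002:Mon 2003:Tue✓ 2004:Thu✓ 2005:Fri 2006:Sat 2007:Sun 2008:Tue✓ 2009:Wed✓ 2010:Thu✓ 2011:Fri 2012:Sun …(20 more)… 2033:Fri 2034:Sat 2035:Sun 2036:Tue✓ 2037:Wed✓ 2038:Thu✓ 2039:Fri 2040:Sun 2041:Mon 2042:Tue✓ 2043:Wed✓ 2044:Fri 2045:Sat 2046:Sun 2047:Mon
Years with five Thursdays: 1998, 1999, 2003, 2004, 2008, 2009, 2010, 2014, 2015, 2020, 2021, 2025, 2026, 2027, 2031, 2032, 2036, 2037, 2038, 2042, 2043 → 21.

21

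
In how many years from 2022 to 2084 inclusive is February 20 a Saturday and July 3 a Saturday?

Check each year's weekday for February 20 and July 3:
  2022: Sun/Sun  2023: Mon/Mon  2024: Tue/Wed  2025: Thu/Thu  2026: Fri/Fri  2027: Sat/Sat ✓  2028: Sun/Mon  2029: Tue/Tue  2030: Wed/Wed  2031: Thu/Thu  2032: Fri/Sat  2033: Sun/Sun  2034: Mon/Mon  2035: Tue/Tue  …(35 more)…  2071: Fri/Fri  2072: Sat/Sun  2073: Mon/Mon  2074: Tue/Tue  2075: Wed/Wed  2076: Thu/Fri  2077: Sat/Sat ✓  2078: Sun/Sun  2079: Mon/Mon  2080: Tue/Wed  2081: Thu/Thu  2082: Fri/Fri  2083: Sat/Sat ✓  2084: Sun/Mon
Both conditions hold in: 2027, 2038, 2049, 2055, 2066, 2077, 2083 — 7.

7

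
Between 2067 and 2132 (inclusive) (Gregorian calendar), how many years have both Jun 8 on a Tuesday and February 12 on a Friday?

Check each year's weekday for Jun 8 and February 12:
  2067: Wed/Sat  2068: Fri/Sun  2069: Sat/Tue  2070: Sun/Wed  2071: Mon/Thu  2072: Wed/Fri  2073: Thu/Sun  2074: Fri/Mon  2075: Sat/Tue  2076: Mon/Wed  2077: Tue/Fri ✓  2078: Wed/Sat  2079: Thu/Sun  2080: Sat/Mon  …(38 more)…  2119: Thu/Sun  2120: Sat/Mon  2121: Sun/Wed  2122: Mon/Thu  2123: Tue/Fri ✓  2124: Thu/Sat  2125: Fri/Mon  2126: Sat/Tue  2127: Sun/Wed  2128: Tue/Thu  2129: Wed/Sat  2130: Thu/Sun  2131: Fri/Mon  2132: Sun/Tue
Both conditions hold in: 2077, 2083, 2094, 2100, 2106, 2117, 2123 — 7.

7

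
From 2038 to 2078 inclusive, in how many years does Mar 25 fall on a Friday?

7

Track Mar 25's weekday year by year (advancing +1, or +2 across a Feb 29):
  2038: Thu  2039: Fri (+1) ✓  2040: Sun (+2)  2041: Mon (+1)  2042: Tue (+1)
  2043: Wed (+1)  2044: Fri (+2) ✓  2045: Sat (+1)  2046: Sun (+1)  2047: Mon (+1)
  2048: Wed (+2)  2049: Thu (+1)  2050: Fri (+1) ✓  2051: Sat (+1)  … (13 more years) …
  2065: Wed (+1)  2066: Thu (+1)  2067: Fri (+1) ✓  2068: Sun (+2)  2069: Mon (+1)
  2070: Tue (+1)  2071: Wed (+1)  2072: Fri (+2) ✓  2073: Sat (+1)  2074: Sun (+1)
  2075: Mon (+1)  2076: Wed (+2)  2077: Thu (+1)  2078: Fri (+1) ✓
Friday years: 2039, 2044, 2050, 2061, 2067, 2072, 2078 — 7 in total.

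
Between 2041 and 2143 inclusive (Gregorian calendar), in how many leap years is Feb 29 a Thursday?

3

Leap years in 2041–2143: 24 of them.
Feb 29 weekday advances by 5 (mod 7) from one leap year to the next four years later (or differs when a century non-leap intervenes).
Leap-day weekdays: 2044:Mon 2048:Sat 2052:Thu✓ 2056:Tue 2060:Sun 2064:Fri 2068:Wed 2072:Mon 2076:Sat 2080:Thu✓ 2084:Tue 2088:Sun 2092:Fri 2096:Wed 2104:Fri 2108:Wed 2112:Mon 2116:Sat 2120:Thu✓ 2124:Tue 2128:Sun 2132:Fri 2136:Wed 2140:Mon
Thursday: 2052, 2080, 2120 → 3.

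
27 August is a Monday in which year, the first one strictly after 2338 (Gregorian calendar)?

2345

From one year to the next, a fixed date's weekday advances by 1, or by 2 when a Feb 29 lies between the two dates.
2338: August 27 is Saturday.
2339: Sunday (+1)
2340: Tuesday (+2)
2341: Wednesday (+1)
2342: Thursday (+1)
2343: Friday (+1)
2344: Sunday (+2)
2345: Monday (+1)
27 August falls on a Monday in 2345.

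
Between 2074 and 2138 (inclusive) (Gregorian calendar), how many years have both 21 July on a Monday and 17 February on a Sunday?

3

Check each year's weekday for 21 July and 17 February:
  2074: Sat/Sat  2075: Sun/Sun  2076: Tue/Mon  2077: Wed/Wed  2078: Thu/Thu  2079: Fri/Fri  2080: Sun/Sat  2081: Mon/Mon  2082: Tue/Tue  2083: Wed/Wed  2084: Fri/Thu  2085: Sat/Sat  2086: Sun/Sun  2087: Mon/Mon  …(37 more)…  2125: Sat/Sat  2126: Sun/Sun  2127: Mon/Mon  2128: Wed/Tue  2129: Thu/Thu  2130: Fri/Fri  2131: Sat/Sat  2132: Mon/Sun ✓  2133: Tue/Tue  2134: Wed/Wed  2135: Thu/Thu  2136: Sat/Fri  2137: Sun/Sun  2138: Mon/Mon
Both conditions hold in: 2092, 2104, 2132 — 3.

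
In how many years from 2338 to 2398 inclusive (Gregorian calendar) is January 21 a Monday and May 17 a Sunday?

0

Check each year's weekday for January 21 and May 17:
  2338: Fri/Tue  2339: Sat/Wed  2340: Sun/Fri  2341: Tue/Sat  2342: Wed/Sun  2343: Thu/Mon  2344: Fri/Wed  2345: Sun/Thu  2346: Mon/Fri  2347: Tue/Sat  2348: Wed/Mon  2349: Fri/Tue  2350: Sat/Wed  2351: Sun/Thu  …(33 more)…  2385: Mon/Fri  2386: Tue/Sat  2387: Wed/Sun  2388: Thu/Tue  2389: Sat/Wed  2390: Sun/Thu  2391: Mon/Fri  2392: Tue/Sun  2393: Thu/Mon  2394: Fri/Tue  2395: Sat/Wed  2396: Sun/Fri  2397: Tue/Sat  2398: Wed/Sun
Both conditions hold in: no year — 0.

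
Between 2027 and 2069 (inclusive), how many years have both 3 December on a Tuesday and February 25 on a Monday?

5

Check each year's weekday for 3 December and February 25:
  2027: Fri/Thu  2028: Sun/Fri  2029: Mon/Sun  2030: Tue/Mon ✓  2031: Wed/Tue  2032: Fri/Wed  2033: Sat/Fri  2034: Sun/Sat  2035: Mon/Sun  2036: Wed/Mon  2037: Thu/Wed  2038: Fri/Thu  2039: Sat/Fri  2040: Mon/Sat  …(15 more)…  2056: Sun/Fri  2057: Mon/Sun  2058: Tue/Mon ✓  2059: Wed/Tue  2060: Fri/Wed  2061: Sat/Fri  2062: Sun/Sat  2063: Mon/Sun  2064: Wed/Mon  2065: Thu/Wed  2066: Fri/Thu  2067: Sat/Fri  2068: Mon/Sat  2069: Tue/Mon ✓
Both conditions hold in: 2030, 2041, 2047, 2058, 2069 — 5.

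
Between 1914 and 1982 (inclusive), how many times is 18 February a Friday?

Track 18 February's weekday year by year (advancing +1, or +2 across a Feb 29):
  1914: Wed  1915: Thu (+1)  1916: Fri (+1) ✓  1917: Sun (+2)  1918: Mon (+1)
  1919: Tue (+1)  1920: Wed (+1)  1921: Fri (+2) ✓  1922: Sat (+1)  1923: Sun (+1)
  1924: Mon (+1)  1925: Wed (+2)  1926: Thu (+1)  1927: Fri (+1) ✓  … (41 more years) …
  1969: Tue (+2)  1970: Wed (+1)  1971: Thu (+1)  1972: Fri (+1) ✓  1973: Sun (+2)
  1974: Mon (+1)  1975: Tue (+1)  1976: Wed (+1)  1977: Fri (+2) ✓  1978: Sat (+1)
  1979: Sun (+1)  1980: Mon (+1)  1981: Wed (+2)  1982: Thu (+1)
Friday years: 1916, 1921, 1927, 1938, 1944, 1949, 1955, 1966, 1972, 1977 — 10 in total.

10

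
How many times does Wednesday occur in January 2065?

4

January 2065 has 31 days and begins on Thursday.
The first Wednesday is January 7.
Wednesdays fall on 7, 14, 21, 28 — that's 4.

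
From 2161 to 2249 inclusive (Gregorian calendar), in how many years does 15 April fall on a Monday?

Track 15 April's weekday year by year (advancing +1, or +2 across a Feb 29):
  2161: Wed  2162: Thu (+1)  2163: Fri (+1)  2164: Sun (+2)  2165: Mon (+1) ✓
  2166: Tue (+1)  2167: Wed (+1)  2168: Fri (+2)  2169: Sat (+1)  2170: Sun (+1)
  2171: Mon (+1) ✓  2172: Wed (+2)  2173: Thu (+1)  2174: Fri (+1)  … (61 more years) …
  2236: Fri (+2)  2237: Sat (+1)  2238: Sun (+1)  2239: Mon (+1) ✓  2240: Wed (+2)
  2241: Thu (+1)  2242: Fri (+1)  2243: Sat (+1)  2244: Mon (+2) ✓  2245: Tue (+1)
  2246: Wed (+1)  2247: Thu (+1)  2248: Sat (+2)  2249: Sun (+1)
Monday years: 2165, 2171, 2176, 2182, 2193, 2199, 2205, 2211, 2216, 2222, 2233, 2239, 2244 — 13 in total.

13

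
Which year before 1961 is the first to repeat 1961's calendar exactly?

Two years share a calendar iff Jan 1 falls on the same weekday and both are leap or both are common. 1961: Jan 1 is Sunday, common year.
1960: Jan 1 Friday, leap
1959: Jan 1 Thursday, common
1958: Jan 1 Wednesday, common
1957: Jan 1 Tuesday, common
1956: Jan 1 Sunday, leap
1955: Jan 1 Saturday, common
1954: Jan 1 Friday, common
1953: Jan 1 Thursday, common
1952: Jan 1 Tuesday, leap
1951: Jan 1 Monday, common
1950: Jan 1 Sunday, common
1950 matches on both conditions.

1950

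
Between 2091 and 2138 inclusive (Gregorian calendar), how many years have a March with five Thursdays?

20

March has 31 days; it has five Thursdays when Thursday falls among the first (month-length − 28) days — i.e. when March 1 is one of Thursday/Wednesday/Tuesday.
March 1 by year: 2091:Thu✓ 2092:Sat 2093:Sun 2094:Mon 2095:Tue✓ 2096:Thu✓ 2097:Fri 2098:Sat 2099:Sun 2100:Mon 2101:Tue✓ 2102:Wed✓ 2103:Thu✓ 2104:Sat 2105:Sun …(18 more)… 2124:Wed✓ 2125:Thu✓ 2126:Fri 2127:Sat 2128:Mon 2129:Tue✓ 2130:Wed✓ 2131:Thu✓ 2132:Sat 2133:Sun 2134:Mon 2135:Tue✓ 2136:Thu✓ 2137:Fri 2138:Sat
Years with five Thursdays: 2091, 2095, 2096, 2101, 2102, 2103, 2107, 2108, 2112, 2113, 2114, 2118, 2119, 2124, 2125, 2129, 2130, 2131, 2135, 2136 → 20.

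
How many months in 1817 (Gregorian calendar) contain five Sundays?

4

A month of length L has five Sundays iff its first Sunday is on day ≤ L−28 (so day 1–3 in a 31-day month, 1–2 in a 30-day month, day 1 in a leap February).
Checking each month of 1817: Jan starts Wed (31d); Feb starts Sat (28d); Mar starts Sat (31d) ✓; Apr starts Tue (30d); May starts Thu (31d); Jun starts Sun (30d) ✓; Jul starts Tue (31d); Aug starts Fri (31d) ✓; Sep starts Mon (30d); Oct starts Wed (31d); Nov starts Sat (30d) ✓; Dec starts Mon (31d).
Five-Sunday months: March, June, August, November → 4.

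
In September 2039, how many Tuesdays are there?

4

September 2039 has 30 days and begins on Thursday.
The first Tuesday is September 6.
Tuesdays fall on 6, 13, 20, 27 — that's 4.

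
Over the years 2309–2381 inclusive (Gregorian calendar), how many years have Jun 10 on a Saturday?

11

Track Jun 10's weekday year by year (advancing +1, or +2 across a Feb 29):
  2309: Thu  2310: Fri (+1)  2311: Sat (+1) ✓  2312: Mon (+2)  2313: Tue (+1)
  2314: Wed (+1)  2315: Thu (+1)  2316: Sat (+2) ✓  2317: Sun (+1)  2318: Mon (+1)
  2319: Tue (+1)  2320: Thu (+2)  2321: Fri (+1)  2322: Sat (+1) ✓  … (45 more years) …
  2368: Mon (+2)  2369: Tue (+1)  2370: Wed (+1)  2371: Thu (+1)  2372: Sat (+2) ✓
  2373: Sun (+1)  2374: Mon (+1)  2375: Tue (+1)  2376: Thu (+2)  2377: Fri (+1)
  2378: Sat (+1) ✓  2379: Sun (+1)  2380: Tue (+2)  2381: Wed (+1)
Saturday years: 2311, 2316, 2322, 2333, 2339, 2344, 2350, 2361, 2367, 2372, 2378 — 11 in total.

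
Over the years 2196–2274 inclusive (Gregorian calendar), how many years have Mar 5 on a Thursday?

12

Track Mar 5's weekday year by year (advancing +1, or +2 across a Feb 29):
  2196: Sat  2197: Sun (+1)  2198: Mon (+1)  2199: Tue (+1)  2200: Wed (+1)
  2201: Thu (+1) ✓  2202: Fri (+1)  2203: Sat (+1)  2204: Mon (+2)  2205: Tue (+1)
  2206: Wed (+1)  2207: Thu (+1) ✓  2208: Sat (+2)  2209: Sun (+1)  … (51 more years) …
  2261: Tue (+1)  2262: Wed (+1)  2263: Thu (+1) ✓  2264: Sat (+2)  2265: Sun (+1)
  2266: Mon (+1)  2267: Tue (+1)  2268: Thu (+2) ✓  2269: Fri (+1)  2270: Sat (+1)
  2271: Sun (+1)  2272: Tue (+2)  2273: Wed (+1)  2274: Thu (+1) ✓
Thursday years: 2201, 2207, 2212, 2218, 2229, 2235, 2240, 2246, 2257, 2263, 2268, 2274 — 12 in total.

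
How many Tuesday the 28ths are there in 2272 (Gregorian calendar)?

Check the 28th of each month of 2272: Jan 28: Sun, Feb 28: Wed, Mar 28: Thu, Apr 28: Sun, May 28: Tue, Jun 28: Fri, Jul 28: Sun, Aug 28: Wed, Sep 28: Sat, Oct 28: Mon, Nov 28: Thu, Dec 28: Sat.
Tuesday occurs in May — 1 month.

1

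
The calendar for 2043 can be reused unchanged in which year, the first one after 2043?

Two years share a calendar iff Jan 1 falls on the same weekday and both are leap or both are common. 2043: Jan 1 is Thursday, common year.
2044: Jan 1 Friday, leap
2045: Jan 1 Sunday, common
2046: Jan 1 Monday, common
2047: Jan 1 Tuesday, common
2048: Jan 1 Wednesday, leap
2049: Jan 1 Friday, common
2050: Jan 1 Saturday, common
2051: Jan 1 Sunday, common
2052: Jan 1 Monday, leap
2053: Jan 1 Wednesday, common
2054: Jan 1 Thursday, common
2054 matches on both conditions.

2054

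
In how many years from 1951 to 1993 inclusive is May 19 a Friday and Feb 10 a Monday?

Check each year's weekday for May 19 and Feb 10:
  1951: Sat/Sat  1952: Mon/Sun  1953: Tue/Tue  1954: Wed/Wed  1955: Thu/Thu  1956: Sat/Fri  1957: Sun/Sun  1958: Mon/Mon  1959: Tue/Tue  1960: Thu/Wed  1961: Fri/Fri  1962: Sat/Sat  1963: Sun/Sun  1964: Tue/Mon  …(15 more)…  1980: Mon/Sun  1981: Tue/Tue  1982: Wed/Wed  1983: Thu/Thu  1984: Sat/Fri  1985: Sun/Sun  1986: Mon/Mon  1987: Tue/Tue  1988: Thu/Wed  1989: Fri/Fri  1990: Sat/Sat  1991: Sun/Sun  1992: Tue/Mon  1993: Wed/Wed
Both conditions hold in: no year — 0.

0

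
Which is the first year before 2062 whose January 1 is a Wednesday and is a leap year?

Jan 1 advances by 2 weekdays after a leap year and by 1 after a common year.
2062: Jan 1 is Sunday.
2061: Saturday
2060: Thursday (leap)
2059: Wednesday
2058: Tuesday
2057: Monday
2056: Saturday (leap)
2055: Friday
2054: Thursday
2053: Wednesday
2052: Monday (leap)
2051: Sunday
2050: Saturday
2049: Friday
2048: Wednesday (leap)
2048 begins on a Wednesday and is a leap year.

2048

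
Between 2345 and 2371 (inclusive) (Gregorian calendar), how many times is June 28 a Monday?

Track June 28's weekday year by year (advancing +1, or +2 across a Feb 29):
  2345: Thu  2346: Fri (+1)  2347: Sat (+1)  2348: Mon (+2) ✓  2349: Tue (+1)
  2350: Wed (+1)  2351: Thu (+1)  2352: Sat (+2)  2353: Sun (+1)  2354: Mon (+1) ✓
  2355: Tue (+1)  2356: Thu (+2)  2357: Fri (+1)  2358: Sat (+1)  2359: Sun (+1)
  2360: Tue (+2)  2361: Wed (+1)  2362: Thu (+1)  2363: Fri (+1)  2364: Sun (+2)
  2365: Mon (+1) ✓  2366: Tue (+1)  2367: Wed (+1)  2368: Fri (+2)  2369: Sat (+1)
  2370: Sun (+1)  2371: Mon (+1) ✓
Monday years: 2348, 2354, 2365, 2371 — 4 in total.

4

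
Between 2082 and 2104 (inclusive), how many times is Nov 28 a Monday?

3

Track Nov 28's weekday year by year (advancing +1, or +2 across a Feb 29):
  2082: Sat  2083: Sun (+1)  2084: Tue (+2)  2085: Wed (+1)  2086: Thu (+1)
  2087: Fri (+1)  2088: Sun (+2)  2089: Mon (+1) ✓  2090: Tue (+1)  2091: Wed (+1)
  2092: Fri (+2)  2093: Sat (+1)  2094: Sun (+1)  2095: Mon (+1) ✓  2096: Wed (+2)
  2097: Thu (+1)  2098: Fri (+1)  2099: Sat (+1)  2100: Sun (+1)  2101: Mon (+1) ✓
  2102: Tue (+1)  2103: Wed (+1)  2104: Fri (+2)
Monday years: 2089, 2095, 2101 — 3 in total.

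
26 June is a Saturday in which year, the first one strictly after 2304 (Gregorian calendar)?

2309

From one year to the next, a fixed date's weekday advances by 1, or by 2 when a Feb 29 lies between the two dates.
2304: June 26 is Sunday.
2305: Monday (+1)
2306: Tuesday (+1)
2307: Wednesday (+1)
2308: Friday (+2)
2309: Saturday (+1)
26 June falls on a Saturday in 2309.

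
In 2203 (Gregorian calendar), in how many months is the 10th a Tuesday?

Check the 10th of each month of 2203: Jan 10: Mon, Feb 10: Thu, Mar 10: Thu, Apr 10: Sun, May 10: Tue, Jun 10: Fri, Jul 10: Sun, Aug 10: Wed, Sep 10: Sat, Oct 10: Mon, Nov 10: Thu, Dec 10: Sat.
Tuesday occurs in May — 1 month.

1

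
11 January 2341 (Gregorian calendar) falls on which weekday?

Saturday

January 1, 2341 is a Wednesday.
January 11 is day 11 of the year, i.e. 10 days after Jan 1.
10 mod 7 = 3, so advance 3 weekdays from Wednesday: Saturday.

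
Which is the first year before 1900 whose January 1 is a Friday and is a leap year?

1892

Jan 1 advances by 2 weekdays after a leap year and by 1 after a common year.
1900: Jan 1 is Monday.
1899: Sunday
1898: Saturday
1897: Friday
1896: Wednesday (leap)
1895: Tuesday
1894: Monday
1893: Sunday
1892: Friday (leap)
1892 begins on a Friday and is a leap year.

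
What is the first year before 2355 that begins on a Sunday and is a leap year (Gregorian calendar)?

Jan 1 advances by 2 weekdays after a leap year and by 1 after a common year.
2355: Jan 1 is Saturday.
2354: Friday
2353: Thursday
2352: Tuesday (leap)
2351: Monday
2350: Sunday
2349: Saturday
2348: Thursday (leap)
2347: Wednesday
2346: Tuesday
2345: Monday
2344: Saturday (leap)
2343: Friday
2342: Thursday
2341: Wednesday
2340: Monday (leap)
2339: Sunday
2338: Saturday
2337: Friday
2336: Wednesday (leap)
2335: Tuesday
2334: Monday
2333: Sunday
2332: Friday (leap)
2331: Thursday
2330: Wednesday
2329: Tuesday
2328: Sunday (leap)
2328 begins on a Sunday and is a leap year.

2328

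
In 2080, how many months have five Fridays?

4

A month of length L has five Fridays iff its first Friday is on day ≤ L−28 (so day 1–3 in a 31-day month, 1–2 in a 30-day month, day 1 in a leap February).
Checking each month of 2080: Jan starts Mon (31d); Feb starts Thu (29d); Mar starts Fri (31d) ✓; Apr starts Mon (30d); May starts Wed (31d) ✓; Jun starts Sat (30d); Jul starts Mon (31d); Aug starts Thu (31d) ✓; Sep starts Sun (30d); Oct starts Tue (31d); Nov starts Fri (30d) ✓; Dec starts Sun (31d).
Five-Friday months: March, May, August, November → 4.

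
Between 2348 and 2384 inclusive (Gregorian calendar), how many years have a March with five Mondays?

March has 31 days; it has five Mondays when Monday falls among the first (month-length − 28) days — i.e. when March 1 is one of Monday/Sunday/Saturday.
March 1 by year: 2348:Mon✓ 2349:Tue 2350:Wed 2351:Thu 2352:Sat✓ 2353:Sun✓ 2354:Mon✓ 2355:Tue 2356:Thu 2357:Fri 2358:Sat✓ 2359:Sun✓ 2360:Tue 2361:Wed 2362:Thu …(7 more)… 2370:Sun✓ 2371:Mon✓ 2372:Wed 2373:Thu 2374:Fri 2375:Sat✓ 2376:Mon✓ 2377:Tue 2378:Wed 2379:Thu 2380:Sat✓ 2381:Sun✓ 2382:Mon✓ 2383:Tue 2384:Thu
Years with five Mondays: 2348, 2352, 2353, 2354, 2358, 2359, 2364, 2365, 2369, 2370, 2371, 2375, 2376, 2380, 2381, 2382 → 16.

16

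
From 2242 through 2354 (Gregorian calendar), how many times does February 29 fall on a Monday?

Leap years in 2242–2354: 27 of them.
Feb 29 weekday advances by 5 (mod 7) from one leap year to the next four years later (or differs when a century non-leap intervenes).
Leap-day weekdays: 2244:Thu 2248:Tue 2252:Sun 2256:Fri 2260:Wed 2264:Mon✓ 2268:Sat 2272:Thu 2276:Tue 2280:Sun 2284:Fri 2288:Wed 2292:Mon✓ 2296:Sat 2304:Mon✓ 2308:Sat 2312:Thu 2316:Tue 2320:Sun 2324:Fri 2328:Wed 2332:Mon✓ 2336:Sat 2340:Thu 2344:Tue 2348:Sun 2352:Fri
Monday: 2264, 2292, 2304, 2332 → 4.

4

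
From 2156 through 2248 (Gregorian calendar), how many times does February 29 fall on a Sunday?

Leap years in 2156–2248: 23 of them.
Feb 29 weekday advances by 5 (mod 7) from one leap year to the next four years later (or differs when a century non-leap intervenes).
Leap-day weekdays: 2156:Sun✓ 2160:Fri 2164:Wed 2168:Mon 2172:Sat 2176:Thu 2180:Tue 2184:Sun✓ 2188:Fri 2192:Wed 2196:Mon 2204:Wed 2208:Mon 2212:Sat 2216:Thu 2220:Tue 2224:Sun✓ 2228:Fri 2232:Wed 2236:Mon 2240:Sat 2244:Thu 2248:Tue
Sunday: 2156, 2184, 2224 → 3.

3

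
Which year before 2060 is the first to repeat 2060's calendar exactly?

2032

Two years share a calendar iff Jan 1 falls on the same weekday and both are leap or both are common. 2060: Jan 1 is Thursday, leap year.
2059: Jan 1 Wednesday, common
2058: Jan 1 Tuesday, common
2057: Jan 1 Monday, common
2056: Jan 1 Saturday, leap
2055: Jan 1 Friday, common
2054: Jan 1 Thursday, common
2053: Jan 1 Wednesday, common
2052: Jan 1 Monday, leap
2051: Jan 1 Sunday, common
2050: Jan 1 Saturday, common
2049: Jan 1 Friday, common
2048: Jan 1 Wednesday, leap
2047: Jan 1 Tuesday, common
2046: Jan 1 Monday, common
2045: Jan 1 Sunday, common
2044: Jan 1 Friday, leap
2043: Jan 1 Thursday, common
2042: Jan 1 Wednesday, common
2041: Jan 1 Tuesday, common
2040: Jan 1 Sunday, leap
2039: Jan 1 Saturday, common
2038: Jan 1 Friday, common
2037: Jan 1 Thursday, common
2036: Jan 1 Tuesday, leap
2035: Jan 1 Monday, common
2034: Jan 1 Sunday, common
2033: Jan 1 Saturday, common
2032: Jan 1 Thursday, leap
2032 matches on both conditions.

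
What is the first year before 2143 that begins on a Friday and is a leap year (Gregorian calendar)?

Jan 1 advances by 2 weekdays after a leap year and by 1 after a common year.
2143: Jan 1 is Tuesday.
2142: Monday
2141: Sunday
2140: Friday (leap)
2140 begins on a Friday and is a leap year.

2140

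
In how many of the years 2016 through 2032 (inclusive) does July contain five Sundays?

7

July has 31 days; it has five Sundays when Sunday falls among the first (month-length − 28) days — i.e. when July 1 is one of Sunday/Saturday/Friday.
July 1 by year: 2016:Fri✓ 2017:Sat✓ 2018:Sun✓ 2019:Mon 2020:Wed 2021:Thu 2022:Fri✓ 2023:Sat✓ 2024:Mon 2025:Tue 2026:Wed 2027:Thu 2028:Sat✓ 2029:Sun✓ 2030:Mon 2031:Tue 2032:Thu
Years with five Sundays: 2016, 2017, 2018, 2022, 2023, 2028, 2029 → 7.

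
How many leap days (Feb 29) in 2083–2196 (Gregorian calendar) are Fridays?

5

Leap years in 2083–2196: 28 of them.
Feb 29 weekday advances by 5 (mod 7) from one leap year to the next four years later (or differs when a century non-leap intervenes).
Leap-day weekdays: 2084:Tue 2088:Sun 2092:Fri✓ 2096:Wed 2104:Fri✓ 2108:Wed 2112:Mon 2116:Sat 2120:Thu 2124:Tue 2128:Sun 2132:Fri✓ 2136:Wed 2140:Mon 2144:Sat 2148:Thu 2152:Tue 2156:Sun 2160:Fri✓ 2164:Wed 2168:Mon 2172:Sat 2176:Thu 2180:Tue 2184:Sun 2188:Fri✓ 2192:Wed 2196:Mon
Friday: 2092, 2104, 2132, 2160, 2188 → 5.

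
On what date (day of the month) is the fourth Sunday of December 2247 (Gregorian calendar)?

December 1, 2247 is a Wednesday, so the first Sunday is the 5th.
The fourth Sunday is 5 + 21 = 26.

26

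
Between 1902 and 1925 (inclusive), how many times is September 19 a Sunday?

3

Track September 19's weekday year by year (advancing +1, or +2 across a Feb 29):
  1902: Fri  1903: Sat (+1)  1904: Mon (+2)  1905: Tue (+1)  1906: Wed (+1)
  1907: Thu (+1)  1908: Sat (+2)  1909: Sun (+1) ✓  1910: Mon (+1)  1911: Tue (+1)
  1912: Thu (+2)  1913: Fri (+1)  1914: Sat (+1)  1915: Sun (+1) ✓  1916: Tue (+2)
  1917: Wed (+1)  1918: Thu (+1)  1919: Fri (+1)  1920: Sun (+2) ✓  1921: Mon (+1)
  1922: Tue (+1)  1923: Wed (+1)  1924: Fri (+2)  1925: Sat (+1)
Sunday years: 1909, 1915, 1920 — 3 in total.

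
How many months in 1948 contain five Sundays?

A month of length L has five Sundays iff its first Sunday is on day ≤ L−28 (so day 1–3 in a 31-day month, 1–2 in a 30-day month, day 1 in a leap February).
Checking each month of 1948: Jan starts Thu (31d); Feb starts Sun (29d) ✓; Mar starts Mon (31d); Apr starts Thu (30d); May starts Sat (31d) ✓; Jun starts Tue (30d); Jul starts Thu (31d); Aug starts Sun (31d) ✓; Sep starts Wed (30d); Oct starts Fri (31d) ✓; Nov starts Mon (30d); Dec starts Wed (31d).
Five-Sunday months: February, May, August, October → 4.

4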